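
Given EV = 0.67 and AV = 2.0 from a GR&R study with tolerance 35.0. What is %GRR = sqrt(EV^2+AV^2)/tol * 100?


GRR = sqrt(EV^2 + AV^2) = sqrt(0.67^2 + 2.0^2) = 2.1092416
%GRR = GRR / tol * 100 = 2.1092416 / 35.0 * 100
%GRR = 6.0264

6.0264


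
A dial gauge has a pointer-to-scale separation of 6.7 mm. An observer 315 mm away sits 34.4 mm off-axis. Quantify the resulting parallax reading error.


error = h * offset / d
= 6.7 * 34.4 / 315
= 0.7317

0.7317


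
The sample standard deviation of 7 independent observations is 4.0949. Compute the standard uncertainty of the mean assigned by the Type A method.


u_A = s / sqrt(n)
u_A = 4.0949 / sqrt(7)
u_A = 4.0949 / 2.6457513
u_A = 1.5477

1.5477


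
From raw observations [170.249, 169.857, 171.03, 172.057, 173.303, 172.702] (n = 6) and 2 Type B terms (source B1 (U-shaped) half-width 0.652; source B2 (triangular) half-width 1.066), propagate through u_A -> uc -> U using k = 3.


mean = (170.249 + 169.857 + 171.03 + 172.057 + 173.303 + 172.702) / 6 = 171.533
s = sqrt(sum((x - mean)^2)/(n-1)) = 1.3772929
u_A = s / sqrt(n) = 1.3772929 / sqrt(6) = 0.56227747
u_B1 = 0.652 / sqrt(2) = 0.46103362
u_B2 = 1.066 / sqrt(6) = 0.43519268
uc = sqrt(0.56227747^2 + 0.46103362^2 + 0.43519268^2) = 0.84740818
U = k * uc = 3 * 0.84740818
U = 2.5422

2.5422


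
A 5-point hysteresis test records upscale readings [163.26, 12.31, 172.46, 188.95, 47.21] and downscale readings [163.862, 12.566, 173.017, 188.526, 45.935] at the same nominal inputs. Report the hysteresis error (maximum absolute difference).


|163.26 - 163.862| = 0.6020
|12.31 - 12.566| = 0.2560
|172.46 - 173.017| = 0.5570
|188.95 - 188.526| = 0.4240
|47.21 - 45.935| = 1.2750
hysteresis = max(diffs) = 1.2750

1.2750


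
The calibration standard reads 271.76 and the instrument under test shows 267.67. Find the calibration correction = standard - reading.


Correction = standard - reading
= 271.76 - 267.67
= 4.0900

4.0900


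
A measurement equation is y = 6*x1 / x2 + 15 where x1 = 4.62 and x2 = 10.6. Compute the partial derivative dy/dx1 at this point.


y = 6*x1 / x2 + 15
dy/dx1 = 6/x2
Evaluate at x2 = 10.6: c1 = 6 / 10.6
c1 = 0.5660

0.5660


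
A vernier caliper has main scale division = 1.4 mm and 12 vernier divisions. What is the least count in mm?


LC = MSD / n_div
= 1.4 / 12
= 0.1167

0.1167


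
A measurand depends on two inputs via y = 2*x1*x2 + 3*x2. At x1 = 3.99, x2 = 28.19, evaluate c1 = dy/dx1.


y = 2*x1*x2 + 3*x2
dy/dx1 = 2*x2
Evaluate at x2 = 28.19: c1 = 2 * 28.19
c1 = 56.3800

56.3800


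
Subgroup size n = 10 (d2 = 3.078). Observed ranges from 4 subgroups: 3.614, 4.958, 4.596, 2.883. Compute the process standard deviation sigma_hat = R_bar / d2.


R_bar = (3.614 + 4.958 + 4.596 + 2.883) / 4
R_bar = 16.051 / 4 = 4.01275
sigma_hat = R_bar / d2 = 4.01275 / 3.078 = 1.3037

1.3037


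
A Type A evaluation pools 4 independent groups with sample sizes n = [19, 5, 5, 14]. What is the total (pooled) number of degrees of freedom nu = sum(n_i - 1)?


nu = sum_i (n_i - 1)
nu = ((19 - 1) + (5 - 1) + (5 - 1) + (14 - 1))
nu = 18 + 4 + 4 + 13
nu = 39

39


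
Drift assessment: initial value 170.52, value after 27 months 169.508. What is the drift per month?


rate = (v2 - v1) / months
= (169.508 - 170.52) / 27
= -1.0120 / 27
= -0.0375

-0.0375


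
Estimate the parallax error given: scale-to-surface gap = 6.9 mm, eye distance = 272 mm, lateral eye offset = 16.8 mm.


error = h * offset / d
= 6.9 * 16.8 / 272
= 0.4262

0.4262


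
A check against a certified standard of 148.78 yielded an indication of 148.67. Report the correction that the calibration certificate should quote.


Correction = standard - reading
= 148.78 - 148.67
= 0.1100

0.1100


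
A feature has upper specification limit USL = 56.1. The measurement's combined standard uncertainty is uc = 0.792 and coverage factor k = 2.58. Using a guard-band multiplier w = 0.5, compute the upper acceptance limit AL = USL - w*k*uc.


U = k * uc = 2.58 * 0.792 = 2.04336
guard band g = w * U = 0.5 * 2.04336 = 1.02168
AL = USL - g = 56.1 - 1.02168
AL = 55.0783

55.0783


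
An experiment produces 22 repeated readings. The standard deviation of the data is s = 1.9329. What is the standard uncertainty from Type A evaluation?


u_A = s / sqrt(n)
u_A = 1.9329 / sqrt(22)
u_A = 1.9329 / 4.6904158
u_A = 0.4121

0.4121


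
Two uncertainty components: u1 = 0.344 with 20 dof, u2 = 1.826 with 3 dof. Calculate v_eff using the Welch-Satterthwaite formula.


uc = sqrt(u1^2 + u2^2) = sqrt(0.344^2 + 1.826^2) = 1.8581206
v_eff = uc^4 / (u1^4/v1 + u2^4/v2)
= 1.8581206^4 / (0.344^4/20 + 1.826^4/3)
= 11.920531 / 3.706499
v_eff = 3.2161

3.2161


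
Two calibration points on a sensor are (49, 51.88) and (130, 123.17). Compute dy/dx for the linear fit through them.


slope = (y2 - y1) / (x2 - x1)
= (123.17 - 51.88) / (130 - 49)
= 71.2900 / 81
= 0.8801

0.8801


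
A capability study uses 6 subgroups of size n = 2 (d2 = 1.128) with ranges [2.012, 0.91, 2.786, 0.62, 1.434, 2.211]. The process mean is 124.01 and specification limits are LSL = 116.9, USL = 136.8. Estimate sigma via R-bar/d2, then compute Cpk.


R_bar = (2.012 + 0.91 + 2.786 + 0.62 + 1.434 + 2.211) / 6 = 1.6621667
sigma = R_bar / d2 = 1.6621667 / 1.128 = 1.473552
Cp = (USL - LSL)/(6*sigma) = (136.8 - 116.9)/(6*1.473552) = 2.2508
Cpu = (136.8 - 124.01)/(3*1.473552) = 2.8932
Cpl = (124.01 - 116.9)/(3*1.473552) = 1.6084
Cpk = min(Cpu, Cpl) = 1.6084

1.6084


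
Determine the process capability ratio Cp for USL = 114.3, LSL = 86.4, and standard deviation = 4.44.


Cp = (USL - LSL) / (6 * sigma)
= (114.3 - 86.4) / (6 * 4.44)
= 27.9000 / 26.6400
= 1.0473

1.0473


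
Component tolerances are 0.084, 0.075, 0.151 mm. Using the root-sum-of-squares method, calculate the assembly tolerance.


RSS = sqrt(0.084^2 + 0.075^2 + 0.151^2)
= sqrt(0.035482)
= 0.1884

0.1884


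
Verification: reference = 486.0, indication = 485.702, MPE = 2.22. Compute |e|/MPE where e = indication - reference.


e = indication - reference = 485.702 - 486.0 = -0.2980
|e| = 0.2980
ratio = |e| / MPE = 0.2980 / 2.22
ratio = 0.1342

0.1342


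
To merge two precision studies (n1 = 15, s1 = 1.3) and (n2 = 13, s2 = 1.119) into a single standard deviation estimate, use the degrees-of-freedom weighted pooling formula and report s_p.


s_p = sqrt(((n1-1)*s1^2 + (n2-1)*s2^2) / (n1+n2-2))
numerator = (15-1)*1.3^2 + (13-1)*1.119^2 = 23.66 + 15.025932 = 38.685932
denominator = 15 + 13 - 2 = 26
s_p^2 = 38.685932 / 26 = 1.4879205
s_p = sqrt(1.4879205) = 1.2198

1.2198


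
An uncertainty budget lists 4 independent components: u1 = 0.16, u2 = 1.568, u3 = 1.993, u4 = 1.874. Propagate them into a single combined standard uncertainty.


uc = sqrt(0.16^2 + 1.568^2 + 1.993^2 + 1.874^2)
uc = sqrt(9.968149)
uc = 3.1572

3.1572


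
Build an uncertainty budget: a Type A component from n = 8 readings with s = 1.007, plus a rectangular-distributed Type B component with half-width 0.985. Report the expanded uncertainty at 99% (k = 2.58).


u_A = s / sqrt(n) = 1.007 / sqrt(8) = 0.35602826
u_B = half_width / sqrt(3) = 0.985 / sqrt(3) = 0.56869002
uc = sqrt(u_A^2 + u_B^2) = sqrt(0.35602826^2 + 0.56869002^2) = 0.67094296
U = k * uc = 2.58 * 0.67094296
U = 1.7310

1.7310


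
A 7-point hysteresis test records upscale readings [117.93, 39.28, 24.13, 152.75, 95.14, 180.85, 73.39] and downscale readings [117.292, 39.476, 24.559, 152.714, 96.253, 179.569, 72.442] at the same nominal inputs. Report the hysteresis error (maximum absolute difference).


|117.93 - 117.292| = 0.6380
|39.28 - 39.476| = 0.1960
|24.13 - 24.559| = 0.4290
|152.75 - 152.714| = 0.0360
|95.14 - 96.253| = 1.1130
|180.85 - 179.569| = 1.2810
|73.39 - 72.442| = 0.9480
hysteresis = max(diffs) = 1.2810

1.2810


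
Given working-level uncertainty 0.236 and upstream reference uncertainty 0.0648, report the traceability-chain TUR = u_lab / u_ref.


TUR = u_lab / u_ref
= 0.236 / 0.0648
= 3.6420

3.6420


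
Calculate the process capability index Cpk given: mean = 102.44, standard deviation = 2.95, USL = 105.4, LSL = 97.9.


Cpu = (USL - mean) / (3*sigma) = (105.4 - 102.44) / (3*2.95) = 0.3345
Cpl = (mean - LSL) / (3*sigma) = (102.44 - 97.9) / (3*2.95) = 0.5130
Cpk = min(Cpu, Cpl) = 0.3345

0.3345


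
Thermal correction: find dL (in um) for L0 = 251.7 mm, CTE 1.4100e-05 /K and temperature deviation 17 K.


dL = L * alpha * dT
= 251.7 * 1.4100e-05 * 17
= 0.0603325 mm
dL_um = 0.0603325 * 1000 = 60.3325 um

60.3325


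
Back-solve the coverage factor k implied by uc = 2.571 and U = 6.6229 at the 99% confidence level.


k = U / uc
k = 6.6229 / 2.571
k = 2.576

2.576


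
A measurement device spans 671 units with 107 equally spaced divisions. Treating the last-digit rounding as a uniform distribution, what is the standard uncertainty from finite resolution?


resolution = range / divisions
resolution = 671 / 107 = 6.271028
u_res = resolution / (2*sqrt(3))
u_res = 6.271028 / 3.4641016
u_res = 1.8103

1.8103


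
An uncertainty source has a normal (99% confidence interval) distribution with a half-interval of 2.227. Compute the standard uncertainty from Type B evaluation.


u_B = half_width / 2.576
u_B = 2.227 / 2.576
u_B = 0.8645

0.8645


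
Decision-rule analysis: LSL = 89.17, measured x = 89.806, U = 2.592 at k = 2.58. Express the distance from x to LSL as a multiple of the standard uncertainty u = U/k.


u = U / k = 2.592 / 2.58 = 1.0046512
margin = |LSL - x| = |89.17 - 89.806| = 0.636
z = margin / u = 0.636 / 1.0046512
z = 0.6331

0.6331


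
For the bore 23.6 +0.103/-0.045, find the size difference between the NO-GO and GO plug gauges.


GO = nominal - lower_tol (smallest hole = maximum material condition)
GO = 23.6 - 0.045 = 23.555
NO-GO = nominal + upper_tol (largest hole = least material condition)
NO-GO = 23.6 + 0.103 = 23.703
spread = NO-GO - GO = 23.703 - 23.555 = 0.1480

0.1480


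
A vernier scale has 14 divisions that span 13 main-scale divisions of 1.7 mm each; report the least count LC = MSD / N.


LC = MSD / n_div
= 1.7 / 14
= 0.1214

0.1214


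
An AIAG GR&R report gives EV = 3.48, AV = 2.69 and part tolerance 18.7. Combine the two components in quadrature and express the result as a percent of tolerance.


GRR = sqrt(EV^2 + AV^2) = sqrt(3.48^2 + 2.69^2) = 4.3984656
%GRR = GRR / tol * 100 = 4.3984656 / 18.7 * 100
%GRR = 23.5212

23.5212


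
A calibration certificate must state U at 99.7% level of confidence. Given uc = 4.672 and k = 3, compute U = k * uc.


U = k * uc
U = 3 * 4.672
U = 14.0160

14.0160


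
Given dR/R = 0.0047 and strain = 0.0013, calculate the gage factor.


GF = (dR/R) / epsilon
= 0.0047 / 0.0013
= 3.6154

3.6154


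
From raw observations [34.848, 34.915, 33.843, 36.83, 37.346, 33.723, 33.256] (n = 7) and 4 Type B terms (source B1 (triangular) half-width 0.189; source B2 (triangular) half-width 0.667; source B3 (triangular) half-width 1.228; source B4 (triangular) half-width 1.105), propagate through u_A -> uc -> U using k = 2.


mean = (34.848 + 34.915 + 33.843 + 36.83 + 37.346 + 33.723 + 33.256) / 7 = 34.96585714
s = sqrt(sum((x - mean)^2)/(n-1)) = 1.5751031
u_A = s / sqrt(n) = 1.5751031 / sqrt(7) = 0.59533301
u_B1 = 0.189 / sqrt(6) = 0.077158927
u_B2 = 0.667 / sqrt(6) = 0.27230161
u_B3 = 1.228 / sqrt(6) = 0.5013289
u_B4 = 1.105 / sqrt(6) = 0.45111436
uc = sqrt(0.59533301^2 + 0.077158927^2 + 0.27230161^2 + 0.5013289^2 + 0.45111436^2) = 0.94305773
U = k * uc = 2 * 0.94305773
U = 1.8861

1.8861


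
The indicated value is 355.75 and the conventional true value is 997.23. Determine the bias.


Systematic error = measured - true
= 355.75 - 997.23
= -641.4800

-641.4800


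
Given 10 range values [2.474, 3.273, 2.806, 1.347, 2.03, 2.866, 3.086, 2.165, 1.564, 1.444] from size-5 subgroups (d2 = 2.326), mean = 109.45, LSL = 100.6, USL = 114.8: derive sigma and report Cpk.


R_bar = (2.474 + 3.273 + 2.806 + 1.347 + 2.03 + 2.866 + 3.086 + 2.165 + 1.564 + 1.444) / 10 = 2.3055
sigma = R_bar / d2 = 2.3055 / 2.326 = 0.99118659
Cp = (USL - LSL)/(6*sigma) = (114.8 - 100.6)/(6*0.99118659) = 2.3877
Cpu = (114.8 - 109.45)/(3*0.99118659) = 1.7992
Cpl = (109.45 - 100.6)/(3*0.99118659) = 2.9762
Cpk = min(Cpu, Cpl) = 1.7992

1.7992


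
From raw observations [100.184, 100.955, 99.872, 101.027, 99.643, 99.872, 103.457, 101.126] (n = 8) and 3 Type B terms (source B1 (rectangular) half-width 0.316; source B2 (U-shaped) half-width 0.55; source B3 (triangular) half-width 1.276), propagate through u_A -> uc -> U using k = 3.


mean = (100.184 + 100.955 + 99.872 + 101.027 + 99.643 + 99.872 + 103.457 + 101.126) / 8 = 100.767
s = sqrt(sum((x - mean)^2)/(n-1)) = 1.2348071
u_A = s / sqrt(n) = 1.2348071 / sqrt(8) = 0.43657024
u_B1 = 0.316 / sqrt(3) = 0.18244269
u_B2 = 0.55 / sqrt(2) = 0.38890873
u_B3 = 1.276 / sqrt(6) = 0.52092482
uc = sqrt(0.43657024^2 + 0.18244269^2 + 0.38890873^2 + 0.52092482^2) = 0.804047
U = k * uc = 3 * 0.804047
U = 2.4121

2.4121


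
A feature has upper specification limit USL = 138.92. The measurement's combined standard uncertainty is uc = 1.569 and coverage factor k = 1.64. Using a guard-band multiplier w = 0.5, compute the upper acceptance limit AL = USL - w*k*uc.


U = k * uc = 1.64 * 1.569 = 2.57316
guard band g = w * U = 0.5 * 2.57316 = 1.28658
AL = USL - g = 138.92 - 1.28658
AL = 137.6334

137.6334


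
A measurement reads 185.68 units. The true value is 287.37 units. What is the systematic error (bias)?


Systematic error = measured - true
= 185.68 - 287.37
= -101.6900

-101.6900


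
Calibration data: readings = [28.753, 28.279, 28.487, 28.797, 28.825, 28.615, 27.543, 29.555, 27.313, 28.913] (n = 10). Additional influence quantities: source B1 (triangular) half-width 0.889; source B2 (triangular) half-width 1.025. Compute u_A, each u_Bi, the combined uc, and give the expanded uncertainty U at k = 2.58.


mean = (28.753 + 28.279 + 28.487 + 28.797 + 28.825 + 28.615 + 27.543 + 29.555 + 27.313 + 28.913) / 10 = 28.508
s = sqrt(sum((x - mean)^2)/(n-1)) = 0.66062681
u_A = s / sqrt(n) = 0.66062681 / sqrt(10) = 0.20890854
u_B1 = 0.889 / sqrt(6) = 0.36293273
u_B2 = 1.025 / sqrt(6) = 0.4184545
uc = sqrt(0.20890854^2 + 0.36293273^2 + 0.4184545^2) = 0.59200263
U = k * uc = 2.58 * 0.59200263
U = 1.5274

1.5274


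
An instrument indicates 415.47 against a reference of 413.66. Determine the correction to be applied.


Correction = standard - reading
= 413.66 - 415.47
= -1.8100

-1.8100


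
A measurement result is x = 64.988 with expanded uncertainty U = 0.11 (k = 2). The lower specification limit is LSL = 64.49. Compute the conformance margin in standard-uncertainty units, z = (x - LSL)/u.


u = U / k = 0.11 / 2 = 0.055
margin = |LSL - x| = |64.49 - 64.988| = 0.498
z = margin / u = 0.498 / 0.055
z = 9.0545

9.0545


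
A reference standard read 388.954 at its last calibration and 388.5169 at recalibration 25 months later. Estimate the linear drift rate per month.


rate = (v2 - v1) / months
= (388.5169 - 388.954) / 25
= -0.4371 / 25
= -0.0175

-0.0175


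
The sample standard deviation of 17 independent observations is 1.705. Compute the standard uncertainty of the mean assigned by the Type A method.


u_A = s / sqrt(n)
u_A = 1.705 / sqrt(17)
u_A = 1.705 / 4.1231056
u_A = 0.4135

0.4135


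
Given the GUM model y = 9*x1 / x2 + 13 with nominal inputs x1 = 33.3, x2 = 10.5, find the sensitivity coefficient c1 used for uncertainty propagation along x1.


y = 9*x1 / x2 + 13
dy/dx1 = 9/x2
Evaluate at x2 = 10.5: c1 = 9 / 10.5
c1 = 0.8571

0.8571


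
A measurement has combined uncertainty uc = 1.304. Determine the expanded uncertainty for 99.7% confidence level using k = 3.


U = k * uc
U = 3 * 1.304
U = 3.9120

3.9120


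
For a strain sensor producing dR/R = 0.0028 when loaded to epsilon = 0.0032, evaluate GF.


GF = (dR/R) / epsilon
= 0.0028 / 0.0032
= 0.8750

0.8750


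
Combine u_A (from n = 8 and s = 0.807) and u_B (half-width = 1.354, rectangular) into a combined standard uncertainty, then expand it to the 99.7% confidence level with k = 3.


u_A = s / sqrt(n) = 0.807 / sqrt(8) = 0.28531759
u_B = half_width / sqrt(3) = 1.354 / sqrt(3) = 0.78173226
uc = sqrt(u_A^2 + u_B^2) = sqrt(0.28531759^2 + 0.78173226^2) = 0.83217273
U = k * uc = 3 * 0.83217273
U = 2.4965

2.4965


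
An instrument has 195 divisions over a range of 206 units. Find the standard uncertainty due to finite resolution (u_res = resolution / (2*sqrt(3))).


resolution = range / divisions
resolution = 206 / 195 = 1.0564103
u_res = resolution / (2*sqrt(3))
u_res = 1.0564103 / 3.4641016
u_res = 0.3050

0.3050


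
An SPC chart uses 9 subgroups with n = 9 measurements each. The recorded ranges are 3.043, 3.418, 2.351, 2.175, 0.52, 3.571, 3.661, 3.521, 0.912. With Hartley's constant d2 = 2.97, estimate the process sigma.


R_bar = (3.043 + 3.418 + 2.351 + 2.175 + 0.52 + 3.571 + 3.661 + 3.521 + 0.912) / 9
R_bar = 23.172 / 9 = 2.5746667
sigma_hat = R_bar / d2 = 2.5746667 / 2.97 = 0.8669

0.8669


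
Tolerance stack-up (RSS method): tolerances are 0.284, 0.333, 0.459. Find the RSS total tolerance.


RSS = sqrt(0.284^2 + 0.333^2 + 0.459^2)
= sqrt(0.402226)
= 0.6342

0.6342


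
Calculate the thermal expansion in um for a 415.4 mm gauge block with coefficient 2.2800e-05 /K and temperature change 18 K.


dL = L * alpha * dT
= 415.4 * 2.2800e-05 * 18
= 0.1704802 mm
dL_um = 0.1704802 * 1000 = 170.4802 um

170.4802


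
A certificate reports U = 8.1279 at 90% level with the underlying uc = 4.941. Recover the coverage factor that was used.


k = U / uc
k = 8.1279 / 4.941
k = 1.645

1.645


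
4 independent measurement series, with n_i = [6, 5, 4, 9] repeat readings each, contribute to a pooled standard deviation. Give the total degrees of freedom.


nu = sum_i (n_i - 1)
nu = ((6 - 1) + (5 - 1) + (4 - 1) + (9 - 1))
nu = 5 + 4 + 3 + 8
nu = 20

20


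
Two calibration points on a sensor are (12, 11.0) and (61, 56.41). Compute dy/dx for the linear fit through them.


slope = (y2 - y1) / (x2 - x1)
= (56.41 - 11.0) / (61 - 12)
= 45.4100 / 49
= 0.9267

0.9267


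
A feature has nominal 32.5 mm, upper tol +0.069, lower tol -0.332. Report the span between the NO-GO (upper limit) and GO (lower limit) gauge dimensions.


GO = nominal - lower_tol (smallest hole = maximum material condition)
GO = 32.5 - 0.332 = 32.168
NO-GO = nominal + upper_tol (largest hole = least material condition)
NO-GO = 32.5 + 0.069 = 32.569
spread = NO-GO - GO = 32.569 - 32.168 = 0.4010

0.4010


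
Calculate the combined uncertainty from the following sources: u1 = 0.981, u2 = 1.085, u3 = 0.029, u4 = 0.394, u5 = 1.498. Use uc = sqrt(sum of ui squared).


uc = sqrt(0.981^2 + 1.085^2 + 0.029^2 + 0.394^2 + 1.498^2)
uc = sqrt(4.539667)
uc = 2.1306

2.1306


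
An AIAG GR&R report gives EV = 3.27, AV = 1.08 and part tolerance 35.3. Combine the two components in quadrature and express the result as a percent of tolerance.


GRR = sqrt(EV^2 + AV^2) = sqrt(3.27^2 + 1.08^2) = 3.4437334
%GRR = GRR / tol * 100 = 3.4437334 / 35.3 * 100
%GRR = 9.7556

9.7556


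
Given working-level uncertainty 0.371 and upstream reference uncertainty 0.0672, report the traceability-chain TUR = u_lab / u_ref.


TUR = u_lab / u_ref
= 0.371 / 0.0672
= 5.5208

5.5208


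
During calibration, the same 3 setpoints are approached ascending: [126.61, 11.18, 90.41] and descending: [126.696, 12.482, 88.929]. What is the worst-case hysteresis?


|126.61 - 126.696| = 0.0860
|11.18 - 12.482| = 1.3020
|90.41 - 88.929| = 1.4810
hysteresis = max(diffs) = 1.4810

1.4810


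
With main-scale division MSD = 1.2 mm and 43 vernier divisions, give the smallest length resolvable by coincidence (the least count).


LC = MSD / n_div
= 1.2 / 43
= 0.0279

0.0279


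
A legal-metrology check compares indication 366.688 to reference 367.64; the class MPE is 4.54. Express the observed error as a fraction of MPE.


e = indication - reference = 366.688 - 367.64 = -0.9520
|e| = 0.9520
ratio = |e| / MPE = 0.9520 / 4.54
ratio = 0.2097

0.2097


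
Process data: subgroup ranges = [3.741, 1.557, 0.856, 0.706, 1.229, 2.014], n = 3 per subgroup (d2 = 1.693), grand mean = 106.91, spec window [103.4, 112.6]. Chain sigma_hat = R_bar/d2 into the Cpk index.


R_bar = (3.741 + 1.557 + 0.856 + 0.706 + 1.229 + 2.014) / 6 = 1.6838333
sigma = R_bar / d2 = 1.6838333 / 1.693 = 0.99458553
Cp = (USL - LSL)/(6*sigma) = (112.6 - 103.4)/(6*0.99458553) = 1.5417
Cpu = (112.6 - 106.91)/(3*0.99458553) = 1.9070
Cpl = (106.91 - 103.4)/(3*0.99458553) = 1.1764
Cpk = min(Cpu, Cpl) = 1.1764

1.1764


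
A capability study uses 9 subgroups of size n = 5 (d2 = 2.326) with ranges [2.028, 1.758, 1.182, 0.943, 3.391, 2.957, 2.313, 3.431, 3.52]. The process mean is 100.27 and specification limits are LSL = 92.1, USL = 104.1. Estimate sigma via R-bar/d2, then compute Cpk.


R_bar = (2.028 + 1.758 + 1.182 + 0.943 + 3.391 + 2.957 + 2.313 + 3.431 + 3.52) / 9 = 2.3914444
sigma = R_bar / d2 = 2.3914444 / 2.326 = 1.028136
Cp = (USL - LSL)/(6*sigma) = (104.1 - 92.1)/(6*1.028136) = 1.9453
Cpu = (104.1 - 100.27)/(3*1.028136) = 1.2417
Cpl = (100.27 - 92.1)/(3*1.028136) = 2.6488
Cpk = min(Cpu, Cpl) = 1.2417

1.2417


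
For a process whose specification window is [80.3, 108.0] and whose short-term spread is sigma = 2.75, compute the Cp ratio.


Cp = (USL - LSL) / (6 * sigma)
= (108.0 - 80.3) / (6 * 2.75)
= 27.7000 / 16.5000
= 1.6788

1.6788


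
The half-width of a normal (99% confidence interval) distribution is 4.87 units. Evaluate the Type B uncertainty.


u_B = half_width / 2.576
u_B = 4.87 / 2.576
u_B = 1.8905

1.8905


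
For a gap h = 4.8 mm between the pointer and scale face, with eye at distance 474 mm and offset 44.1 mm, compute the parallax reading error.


error = h * offset / d
= 4.8 * 44.1 / 474
= 0.4466

0.4466


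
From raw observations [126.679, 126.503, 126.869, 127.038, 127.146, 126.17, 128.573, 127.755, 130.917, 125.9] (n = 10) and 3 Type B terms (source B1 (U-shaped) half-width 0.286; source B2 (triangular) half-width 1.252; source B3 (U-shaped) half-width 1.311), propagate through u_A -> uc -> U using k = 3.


mean = (126.679 + 126.503 + 126.869 + 127.038 + 127.146 + 126.17 + 128.573 + 127.755 + 130.917 + 125.9) / 10 = 127.355
s = sqrt(sum((x - mean)^2)/(n-1)) = 1.4687812
u_A = s / sqrt(n) = 1.4687812 / sqrt(10) = 0.4644694
u_B1 = 0.286 / sqrt(2) = 0.20223254
u_B2 = 1.252 / sqrt(6) = 0.51112686
u_B3 = 1.311 / sqrt(2) = 0.92701699
uc = sqrt(0.4644694^2 + 0.20223254^2 + 0.51112686^2 + 0.92701699^2) = 1.1735591
U = k * uc = 3 * 1.1735591
U = 3.5207

3.5207


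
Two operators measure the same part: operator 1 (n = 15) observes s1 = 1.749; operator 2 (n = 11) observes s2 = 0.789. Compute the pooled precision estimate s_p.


s_p = sqrt(((n1-1)*s1^2 + (n2-1)*s2^2) / (n1+n2-2))
numerator = (15-1)*1.749^2 + (11-1)*0.789^2 = 42.826014 + 6.22521 = 49.051224
denominator = 15 + 11 - 2 = 24
s_p^2 = 49.051224 / 24 = 2.043801
s_p = sqrt(2.043801) = 1.4296

1.4296


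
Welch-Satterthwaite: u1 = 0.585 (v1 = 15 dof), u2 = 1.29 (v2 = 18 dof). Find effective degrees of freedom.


uc = sqrt(u1^2 + u2^2) = sqrt(0.585^2 + 1.29^2) = 1.416448
v_eff = uc^4 / (u1^4/v1 + u2^4/v2)
= 1.416448^4 / (0.585^4/15 + 1.29^4/18)
= 4.0253398 / 0.16165391
v_eff = 24.9010

24.9010


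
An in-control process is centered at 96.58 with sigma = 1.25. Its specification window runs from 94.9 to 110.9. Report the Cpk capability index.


Cpu = (USL - mean) / (3*sigma) = (110.9 - 96.58) / (3*1.25) = 3.8187
Cpl = (mean - LSL) / (3*sigma) = (96.58 - 94.9) / (3*1.25) = 0.4480
Cpk = min(Cpu, Cpl) = 0.4480

0.4480


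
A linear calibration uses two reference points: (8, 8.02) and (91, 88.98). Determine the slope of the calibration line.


slope = (y2 - y1) / (x2 - x1)
= (88.98 - 8.02) / (91 - 8)
= 80.9600 / 83
= 0.9754

0.9754


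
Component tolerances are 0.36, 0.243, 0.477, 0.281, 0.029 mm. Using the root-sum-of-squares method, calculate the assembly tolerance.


RSS = sqrt(0.36^2 + 0.243^2 + 0.477^2 + 0.281^2 + 0.029^2)
= sqrt(0.49598)
= 0.7043

0.7043


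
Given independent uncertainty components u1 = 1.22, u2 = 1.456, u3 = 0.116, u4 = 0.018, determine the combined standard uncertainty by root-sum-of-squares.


uc = sqrt(1.22^2 + 1.456^2 + 0.116^2 + 0.018^2)
uc = sqrt(3.622116)
uc = 1.9032

1.9032


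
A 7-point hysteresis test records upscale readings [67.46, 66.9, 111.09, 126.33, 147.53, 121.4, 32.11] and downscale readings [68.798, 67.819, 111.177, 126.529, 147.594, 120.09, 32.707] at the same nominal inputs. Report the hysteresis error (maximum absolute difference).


|67.46 - 68.798| = 1.3380
|66.9 - 67.819| = 0.9190
|111.09 - 111.177| = 0.0870
|126.33 - 126.529| = 0.1990
|147.53 - 147.594| = 0.0640
|121.4 - 120.09| = 1.3100
|32.11 - 32.707| = 0.5970
hysteresis = max(diffs) = 1.3380

1.3380


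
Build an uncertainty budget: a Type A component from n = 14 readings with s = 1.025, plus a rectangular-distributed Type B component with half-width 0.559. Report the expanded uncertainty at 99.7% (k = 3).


u_A = s / sqrt(n) = 1.025 / sqrt(14) = 0.27394277
u_B = half_width / sqrt(3) = 0.559 / sqrt(3) = 0.3227388
uc = sqrt(u_A^2 + u_B^2) = sqrt(0.27394277^2 + 0.3227388^2) = 0.42332609
U = k * uc = 3 * 0.42332609
U = 1.2700

1.2700


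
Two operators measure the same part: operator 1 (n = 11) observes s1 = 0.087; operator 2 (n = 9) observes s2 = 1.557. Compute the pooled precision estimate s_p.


s_p = sqrt(((n1-1)*s1^2 + (n2-1)*s2^2) / (n1+n2-2))
numerator = (11-1)*0.087^2 + (9-1)*1.557^2 = 0.07569 + 19.393992 = 19.469682
denominator = 11 + 9 - 2 = 18
s_p^2 = 19.469682 / 18 = 1.081649
s_p = sqrt(1.081649) = 1.0400

1.0400


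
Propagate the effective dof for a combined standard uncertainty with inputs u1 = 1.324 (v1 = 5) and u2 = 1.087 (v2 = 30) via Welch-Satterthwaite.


uc = sqrt(u1^2 + u2^2) = sqrt(1.324^2 + 1.087^2) = 1.7130514
v_eff = uc^4 / (u1^4/v1 + u2^4/v2)
= 1.7130514^4 / (1.324^4/5 + 1.087^4/30)
= 8.6115549 / 0.66112181
v_eff = 13.0257

13.0257


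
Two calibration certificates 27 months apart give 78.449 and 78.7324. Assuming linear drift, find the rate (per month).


rate = (v2 - v1) / months
= (78.7324 - 78.449) / 27
= 0.2834 / 27
= 0.0105

0.0105


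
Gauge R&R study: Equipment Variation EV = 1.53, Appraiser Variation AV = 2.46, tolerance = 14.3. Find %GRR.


GRR = sqrt(EV^2 + AV^2) = sqrt(1.53^2 + 2.46^2) = 2.8969812
%GRR = GRR / tol * 100 = 2.8969812 / 14.3 * 100
%GRR = 20.2586

20.2586


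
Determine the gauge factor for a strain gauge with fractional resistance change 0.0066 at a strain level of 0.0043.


GF = (dR/R) / epsilon
= 0.0066 / 0.0043
= 1.5349

1.5349


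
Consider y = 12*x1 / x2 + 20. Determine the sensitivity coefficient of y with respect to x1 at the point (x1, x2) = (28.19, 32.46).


y = 12*x1 / x2 + 20
dy/dx1 = 12/x2
Evaluate at x2 = 32.46: c1 = 12 / 32.46
c1 = 0.3697

0.3697


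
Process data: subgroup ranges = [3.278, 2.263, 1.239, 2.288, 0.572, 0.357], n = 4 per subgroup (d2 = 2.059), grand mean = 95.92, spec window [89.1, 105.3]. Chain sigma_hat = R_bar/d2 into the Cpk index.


R_bar = (3.278 + 2.263 + 1.239 + 2.288 + 0.572 + 0.357) / 6 = 1.6661667
sigma = R_bar / d2 = 1.6661667 / 2.059 = 0.80921161
Cp = (USL - LSL)/(6*sigma) = (105.3 - 89.1)/(6*0.80921161) = 3.3366
Cpu = (105.3 - 95.92)/(3*0.80921161) = 3.8638
Cpl = (95.92 - 89.1)/(3*0.80921161) = 2.8093
Cpk = min(Cpu, Cpl) = 2.8093

2.8093


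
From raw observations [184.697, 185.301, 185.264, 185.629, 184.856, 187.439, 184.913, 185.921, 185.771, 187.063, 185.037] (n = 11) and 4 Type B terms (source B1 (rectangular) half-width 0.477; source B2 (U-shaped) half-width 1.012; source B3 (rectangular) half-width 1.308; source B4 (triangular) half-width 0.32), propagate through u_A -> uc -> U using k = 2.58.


mean = (184.697 + 185.301 + 185.264 + 185.629 + 184.856 + 187.439 + 184.913 + 185.921 + 185.771 + 187.063 + 185.037) / 11 = 185.6264545
s = sqrt(sum((x - mean)^2)/(n-1)) = 0.89486841
u_A = s / sqrt(n) = 0.89486841 / sqrt(11) = 0.26981298
u_B1 = 0.477 / sqrt(3) = 0.27539608
u_B2 = 1.012 / sqrt(2) = 0.71559206
u_B3 = 1.308 / sqrt(3) = 0.75517415
u_B4 = 0.32 / sqrt(6) = 0.13063945
uc = sqrt(0.26981298^2 + 0.27539608^2 + 0.71559206^2 + 0.75517415^2 + 0.13063945^2) = 1.11717
U = k * uc = 2.58 * 1.11717
U = 2.8823

2.8823


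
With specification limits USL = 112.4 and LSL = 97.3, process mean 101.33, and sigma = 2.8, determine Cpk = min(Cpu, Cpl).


Cpu = (USL - mean) / (3*sigma) = (112.4 - 101.33) / (3*2.8) = 1.3179
Cpl = (mean - LSL) / (3*sigma) = (101.33 - 97.3) / (3*2.8) = 0.4798
Cpk = min(Cpu, Cpl) = 0.4798

0.4798


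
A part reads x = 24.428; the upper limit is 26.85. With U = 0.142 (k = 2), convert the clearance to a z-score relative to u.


u = U / k = 0.142 / 2 = 0.071
margin = |USL - x| = |26.85 - 24.428| = 2.422
z = margin / u = 2.422 / 0.071
z = 34.1127

34.1127


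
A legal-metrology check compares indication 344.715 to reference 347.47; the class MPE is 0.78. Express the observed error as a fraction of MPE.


e = indication - reference = 344.715 - 347.47 = -2.7550
|e| = 2.7550
ratio = |e| / MPE = 2.7550 / 0.78
ratio = 3.5321

3.5321


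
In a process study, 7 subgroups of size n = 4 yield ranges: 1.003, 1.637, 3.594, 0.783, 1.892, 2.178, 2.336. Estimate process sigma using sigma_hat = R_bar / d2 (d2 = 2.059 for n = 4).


R_bar = (1.003 + 1.637 + 3.594 + 0.783 + 1.892 + 2.178 + 2.336) / 7
R_bar = 13.423 / 7 = 1.9175714
sigma_hat = R_bar / d2 = 1.9175714 / 2.059 = 0.9313

0.9313


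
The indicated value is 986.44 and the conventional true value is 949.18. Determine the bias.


Systematic error = measured - true
= 986.44 - 949.18
= 37.2600

37.2600


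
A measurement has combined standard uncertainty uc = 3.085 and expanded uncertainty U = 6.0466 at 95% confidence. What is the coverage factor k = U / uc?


k = U / uc
k = 6.0466 / 3.085
k = 1.96

1.96


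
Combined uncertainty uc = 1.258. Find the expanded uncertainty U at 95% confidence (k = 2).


U = k * uc
U = 2 * 1.258
U = 2.5160

2.5160


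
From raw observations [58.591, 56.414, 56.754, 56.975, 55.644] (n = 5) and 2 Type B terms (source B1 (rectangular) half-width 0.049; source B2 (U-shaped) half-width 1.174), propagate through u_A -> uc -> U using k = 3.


mean = (58.591 + 56.414 + 56.754 + 56.975 + 55.644) / 5 = 56.8756
s = sqrt(sum((x - mean)^2)/(n-1)) = 1.0836486
u_A = s / sqrt(n) = 1.0836486 / sqrt(5) = 0.48462239
u_B1 = 0.049 / sqrt(3) = 0.028290163
u_B2 = 1.174 / sqrt(2) = 0.83014336
uc = sqrt(0.48462239^2 + 0.028290163^2 + 0.83014336^2) = 0.96166376
U = k * uc = 3 * 0.96166376
U = 2.8850

2.8850


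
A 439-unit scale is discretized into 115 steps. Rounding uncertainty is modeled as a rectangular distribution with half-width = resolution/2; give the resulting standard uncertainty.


resolution = range / divisions
resolution = 439 / 115 = 3.8173913
u_res = resolution / (2*sqrt(3))
u_res = 3.8173913 / 3.4641016
u_res = 1.1020

1.1020


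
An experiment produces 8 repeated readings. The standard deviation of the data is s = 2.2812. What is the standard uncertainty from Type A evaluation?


u_A = s / sqrt(n)
u_A = 2.2812 / sqrt(8)
u_A = 2.2812 / 2.8284271
u_A = 0.8065

0.8065


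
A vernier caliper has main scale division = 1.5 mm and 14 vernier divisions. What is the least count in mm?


LC = MSD / n_div
= 1.5 / 14
= 0.1071

0.1071


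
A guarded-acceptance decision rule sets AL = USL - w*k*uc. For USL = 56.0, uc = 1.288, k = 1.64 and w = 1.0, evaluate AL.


U = k * uc = 1.64 * 1.288 = 2.11232
guard band g = w * U = 1.0 * 2.11232 = 2.11232
AL = USL - g = 56.0 - 2.11232
AL = 53.8877

53.8877


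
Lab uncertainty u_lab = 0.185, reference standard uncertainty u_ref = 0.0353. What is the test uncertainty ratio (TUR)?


TUR = u_lab / u_ref
= 0.185 / 0.0353
= 5.2408

5.2408


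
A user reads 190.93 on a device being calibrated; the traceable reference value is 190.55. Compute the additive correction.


Correction = standard - reading
= 190.55 - 190.93
= -0.3800

-0.3800


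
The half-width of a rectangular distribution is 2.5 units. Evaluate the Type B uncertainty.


u_B = half_width / sqrt(3)
u_B = 2.5 / 1.7320508
u_B = 1.4434

1.4434


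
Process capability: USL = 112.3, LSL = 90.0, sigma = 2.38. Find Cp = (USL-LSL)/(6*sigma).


Cp = (USL - LSL) / (6 * sigma)
= (112.3 - 90.0) / (6 * 2.38)
= 22.3000 / 14.2800
= 1.5616

1.5616


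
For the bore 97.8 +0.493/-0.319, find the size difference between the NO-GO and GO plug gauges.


GO = nominal - lower_tol (smallest hole = maximum material condition)
GO = 97.8 - 0.319 = 97.481
NO-GO = nominal + upper_tol (largest hole = least material condition)
NO-GO = 97.8 + 0.493 = 98.293
spread = NO-GO - GO = 98.293 - 97.481 = 0.8120

0.8120


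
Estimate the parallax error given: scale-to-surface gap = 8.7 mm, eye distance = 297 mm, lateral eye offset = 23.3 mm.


error = h * offset / d
= 8.7 * 23.3 / 297
= 0.6825

0.6825


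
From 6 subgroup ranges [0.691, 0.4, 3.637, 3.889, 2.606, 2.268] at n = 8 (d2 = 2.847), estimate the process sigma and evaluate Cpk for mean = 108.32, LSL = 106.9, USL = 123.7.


R_bar = (0.691 + 0.4 + 3.637 + 3.889 + 2.606 + 2.268) / 6 = 2.2485
sigma = R_bar / d2 = 2.2485 / 2.847 = 0.78977871
Cp = (USL - LSL)/(6*sigma) = (123.7 - 106.9)/(6*0.78977871) = 3.5453
Cpu = (123.7 - 108.32)/(3*0.78977871) = 6.4913
Cpl = (108.32 - 106.9)/(3*0.78977871) = 0.5993
Cpk = min(Cpu, Cpl) = 0.5993

0.5993


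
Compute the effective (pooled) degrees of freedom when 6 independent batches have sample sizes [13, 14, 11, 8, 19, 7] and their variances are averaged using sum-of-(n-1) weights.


nu = sum_i (n_i - 1)
nu = ((13 - 1) + (14 - 1) + (11 - 1) + (8 - 1) + (19 - 1) + (7 - 1))
nu = 12 + 13 + 10 + 7 + 18 + 6
nu = 66

66


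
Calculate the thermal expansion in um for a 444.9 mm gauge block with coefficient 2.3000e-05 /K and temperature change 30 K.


dL = L * alpha * dT
= 444.9 * 2.3000e-05 * 30
= 0.3069810 mm
dL_um = 0.3069810 * 1000 = 306.9810 um

306.9810


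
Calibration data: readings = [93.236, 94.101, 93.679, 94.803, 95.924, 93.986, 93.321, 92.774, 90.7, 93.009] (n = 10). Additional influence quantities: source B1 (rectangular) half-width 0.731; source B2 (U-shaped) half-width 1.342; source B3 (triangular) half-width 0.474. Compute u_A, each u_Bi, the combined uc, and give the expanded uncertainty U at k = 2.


mean = (93.236 + 94.101 + 93.679 + 94.803 + 95.924 + 93.986 + 93.321 + 92.774 + 90.7 + 93.009) / 10 = 93.5533
s = sqrt(sum((x - mean)^2)/(n-1)) = 1.3696921
u_A = s / sqrt(n) = 1.3696921 / sqrt(10) = 0.43313467
u_B1 = 0.731 / sqrt(3) = 0.42204305
u_B2 = 1.342 / sqrt(2) = 0.9489373
u_B3 = 0.474 / sqrt(6) = 0.19350969
uc = sqrt(0.43313467^2 + 0.42204305^2 + 0.9489373^2 + 0.19350969^2) = 1.1417767
U = k * uc = 2 * 1.1417767
U = 2.2836

2.2836


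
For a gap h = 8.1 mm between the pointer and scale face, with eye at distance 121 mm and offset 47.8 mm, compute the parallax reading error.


error = h * offset / d
= 8.1 * 47.8 / 121
= 3.1998

3.1998


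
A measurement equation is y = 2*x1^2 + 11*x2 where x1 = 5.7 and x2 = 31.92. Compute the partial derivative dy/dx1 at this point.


y = 2*x1^2 + 11*x2
dy/dx1 = 2*2*x1
Evaluate at x1 = 5.7: c1 = 4 * 5.7
c1 = 22.8000

22.8000


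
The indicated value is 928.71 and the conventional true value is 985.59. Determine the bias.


Systematic error = measured - true
= 928.71 - 985.59
= -56.8800

-56.8800


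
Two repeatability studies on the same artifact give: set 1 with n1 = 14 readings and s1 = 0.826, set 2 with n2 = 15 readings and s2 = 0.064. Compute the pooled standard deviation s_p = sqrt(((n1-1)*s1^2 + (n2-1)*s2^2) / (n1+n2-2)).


s_p = sqrt(((n1-1)*s1^2 + (n2-1)*s2^2) / (n1+n2-2))
numerator = (14-1)*0.826^2 + (15-1)*0.064^2 = 8.869588 + 0.057344 = 8.926932
denominator = 14 + 15 - 2 = 27
s_p^2 = 8.926932 / 27 = 0.33062711
s_p = sqrt(0.33062711) = 0.5750

0.5750


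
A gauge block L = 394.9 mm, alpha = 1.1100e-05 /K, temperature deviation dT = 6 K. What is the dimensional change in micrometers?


dL = L * alpha * dT
= 394.9 * 1.1100e-05 * 6
= 0.0263003 mm
dL_um = 0.0263003 * 1000 = 26.3003 um

26.3003


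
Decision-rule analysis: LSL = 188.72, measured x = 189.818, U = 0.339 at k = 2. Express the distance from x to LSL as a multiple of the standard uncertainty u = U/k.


u = U / k = 0.339 / 2 = 0.1695
margin = |LSL - x| = |188.72 - 189.818| = 1.098
z = margin / u = 1.098 / 0.1695
z = 6.4779

6.4779


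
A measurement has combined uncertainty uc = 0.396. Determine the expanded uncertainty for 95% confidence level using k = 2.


U = k * uc
U = 2 * 0.396
U = 0.7920

0.7920


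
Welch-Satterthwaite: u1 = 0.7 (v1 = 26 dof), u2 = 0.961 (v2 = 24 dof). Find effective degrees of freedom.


uc = sqrt(u1^2 + u2^2) = sqrt(0.7^2 + 0.961^2) = 1.1889159
v_eff = uc^4 / (u1^4/v1 + u2^4/v2)
= 1.1889159^4 / (0.7^4/26 + 0.961^4/24)
= 1.9980417 / 0.044771742
v_eff = 44.6273

44.6273


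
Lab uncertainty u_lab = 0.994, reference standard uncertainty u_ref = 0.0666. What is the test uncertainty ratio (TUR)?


TUR = u_lab / u_ref
= 0.994 / 0.0666
= 14.9249

14.9249


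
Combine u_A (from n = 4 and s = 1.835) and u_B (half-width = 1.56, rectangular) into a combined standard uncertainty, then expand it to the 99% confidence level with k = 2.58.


u_A = s / sqrt(n) = 1.835 / sqrt(4) = 0.9175
u_B = half_width / sqrt(3) = 1.56 / sqrt(3) = 0.90066642
uc = sqrt(u_A^2 + u_B^2) = sqrt(0.9175^2 + 0.90066642^2) = 1.2856929
U = k * uc = 2.58 * 1.2856929
U = 3.3171

3.3171


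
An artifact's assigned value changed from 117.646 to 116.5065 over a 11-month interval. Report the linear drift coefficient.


rate = (v2 - v1) / months
= (116.5065 - 117.646) / 11
= -1.1395 / 11
= -0.1036

-0.1036


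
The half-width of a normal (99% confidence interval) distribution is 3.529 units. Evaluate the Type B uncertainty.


u_B = half_width / 2.576
u_B = 3.529 / 2.576
u_B = 1.3700

1.3700


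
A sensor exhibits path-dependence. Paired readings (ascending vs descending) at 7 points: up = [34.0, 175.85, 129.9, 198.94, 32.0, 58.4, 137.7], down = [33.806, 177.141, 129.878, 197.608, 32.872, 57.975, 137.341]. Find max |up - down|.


|34.0 - 33.806| = 0.1940
|175.85 - 177.141| = 1.2910
|129.9 - 129.878| = 0.0220
|198.94 - 197.608| = 1.3320
|32.0 - 32.872| = 0.8720
|58.4 - 57.975| = 0.4250
|137.7 - 137.341| = 0.3590
hysteresis = max(diffs) = 1.3320

1.3320


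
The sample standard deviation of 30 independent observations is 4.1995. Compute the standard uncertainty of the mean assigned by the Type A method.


u_A = s / sqrt(n)
u_A = 4.1995 / sqrt(30)
u_A = 4.1995 / 5.4772256
u_A = 0.7667

0.7667


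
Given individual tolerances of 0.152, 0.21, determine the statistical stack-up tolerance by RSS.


RSS = sqrt(0.152^2 + 0.21^2)
= sqrt(0.067204)
= 0.2592

0.2592


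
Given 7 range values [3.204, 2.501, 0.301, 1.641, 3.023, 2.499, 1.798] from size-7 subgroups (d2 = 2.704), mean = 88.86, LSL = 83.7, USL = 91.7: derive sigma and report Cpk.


R_bar = (3.204 + 2.501 + 0.301 + 1.641 + 3.023 + 2.499 + 1.798) / 7 = 2.1381429
sigma = R_bar / d2 = 2.1381429 / 2.704 = 0.79073332
Cp = (USL - LSL)/(6*sigma) = (91.7 - 83.7)/(6*0.79073332) = 1.6862
Cpu = (91.7 - 88.86)/(3*0.79073332) = 1.1972
Cpl = (88.86 - 83.7)/(3*0.79073332) = 2.1752
Cpk = min(Cpu, Cpl) = 1.1972

1.1972


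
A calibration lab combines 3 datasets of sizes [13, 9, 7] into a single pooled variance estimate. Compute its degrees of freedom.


nu = sum_i (n_i - 1)
nu = ((13 - 1) + (9 - 1) + (7 - 1))
nu = 12 + 8 + 6
nu = 26

26


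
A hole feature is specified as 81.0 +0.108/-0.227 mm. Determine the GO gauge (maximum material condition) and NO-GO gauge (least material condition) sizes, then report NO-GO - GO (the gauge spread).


GO = nominal - lower_tol (smallest hole = maximum material condition)
GO = 81.0 - 0.227 = 80.773
NO-GO = nominal + upper_tol (largest hole = least material condition)
NO-GO = 81.0 + 0.108 = 81.108
spread = NO-GO - GO = 81.108 - 80.773 = 0.3350

0.3350
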